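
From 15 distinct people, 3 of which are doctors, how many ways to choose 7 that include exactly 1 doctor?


Choose 1 of the 3 doctors and 6 of the other 12 people:
C(3,1)×C(12,6) = 3×924 = 2772

2772


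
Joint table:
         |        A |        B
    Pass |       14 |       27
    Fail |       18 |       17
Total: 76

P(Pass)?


P(Pass) = (14+27)/76 = 41/76

P(Pass) = 41/76 ≈ 53.95%


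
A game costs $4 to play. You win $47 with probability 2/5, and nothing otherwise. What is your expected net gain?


E[gain] = (47-4)×2/5 + (-4)×3/5
= 86/5 - 12/5 = 74/5

Expected net gain = $74/5 ≈ $14.80


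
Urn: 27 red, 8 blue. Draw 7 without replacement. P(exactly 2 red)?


Hypergeometric: C(27,2)×C(8,5)/C(35,7)
= 351×56/6724520 = 2457/840565

P(X=2) = 2457/840565 ≈ 0.29%


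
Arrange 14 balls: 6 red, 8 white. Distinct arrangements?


14!/(6!×8!) = 3003

3003


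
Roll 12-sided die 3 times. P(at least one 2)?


P(no 2)^3 = (11/12)^3 = 1331/1728
P(≥1) = 1 - 1331/1728 = 397/1728

P = 397/1728 ≈ 22.97%


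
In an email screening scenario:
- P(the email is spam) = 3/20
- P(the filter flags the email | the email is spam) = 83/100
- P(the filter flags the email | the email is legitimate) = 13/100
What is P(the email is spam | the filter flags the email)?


Using Bayes' theorem:
P(A|B) = P(B|A)·P(A) / P(B)

P(the filter flags the email) = 83/100 × 3/20 + 13/100 × 17/20
= 249/2000 + 221/2000 = 47/200

P(the email is spam|the filter flags the email) = (249/2000) / (47/200) = 249/470

P(the email is spam|the filter flags the email) = 249/470 ≈ 52.98%


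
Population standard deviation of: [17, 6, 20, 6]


Mean = 49/4
  (17-49/4)²=361/16
  (6-49/4)²=625/16
  (20-49/4)²=961/16
  (6-49/4)²=625/16
Σ(x-μ)² = 643/4
σ² = (643/4)/4 = 643/16

σ = √(643/16) ≈ 6.3394


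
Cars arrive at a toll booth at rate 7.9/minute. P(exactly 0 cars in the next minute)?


Poisson(λ=7.9): P(X=0) = e^(-λ)×λ^k/k!
= e^(-7.9) × 7.9^0 / 0!
≈ 0.0003707435405 × 1 / 1 ≈ 0.000371

P(X=0) ≈ 0.000371 ≈ 0.04%


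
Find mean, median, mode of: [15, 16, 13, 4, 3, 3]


Sorted: [3, 3, 4, 13, 15, 16]
Mean = 54/6 = 9
Median = 17/2
Freq: {15: 1, 16: 1, 13: 1, 4: 1, 3: 2}
Mode: [3]

Mean=9, Median=17/2, Mode=3


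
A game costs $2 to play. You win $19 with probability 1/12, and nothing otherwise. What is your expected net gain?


E[gain] = (19-2)×1/12 + (-2)×11/12
= 17/12 - 11/6 = -5/12

Expected net gain = $-5/12 ≈ $-0.42


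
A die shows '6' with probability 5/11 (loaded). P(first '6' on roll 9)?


Geometric: P(X=9) = (1-p)^(k-1)×p = (6/11)^8×5/11 = 8398080/2357947691

P(X=9) = 8398080/2357947691 ≈ 0.36%


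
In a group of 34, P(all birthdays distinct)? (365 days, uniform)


P(all different) = Π(365-i)/365 for i=0..33
= (365/365)×(364/365)×...×(332/365)
= 0.204683

P ≈ 0.2047 ≈ 20.47%


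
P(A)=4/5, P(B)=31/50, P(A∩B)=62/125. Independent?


P(A)×P(B) = 62/125
P(A∩B) = 62/125
Equal ✓ → Independent

Yes, independent


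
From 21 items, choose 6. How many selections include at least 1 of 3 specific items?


Complement: C(21,6) - C(18,6) = 54264 - 18564 = 35700

35700


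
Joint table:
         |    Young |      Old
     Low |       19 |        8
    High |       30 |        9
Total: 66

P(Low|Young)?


P(Low|Young) = 19/(19+30) = 19/49

P = 19/49 ≈ 38.78%


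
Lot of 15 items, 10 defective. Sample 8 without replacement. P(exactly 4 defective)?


Hypergeometric: C(10,4)×C(5,4)/C(15,8)
= 210×5/6435 = 70/429

P(X=4) = 70/429 ≈ 16.32%


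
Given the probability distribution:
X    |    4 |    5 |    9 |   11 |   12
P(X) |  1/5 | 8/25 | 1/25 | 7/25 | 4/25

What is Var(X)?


E[X] = 194/25
E[X²] = 1784/25
Var(X) = E[X²] - (E[X])² = 1784/25 - 37636/625 = 6964/625

Var(X) = 6964/625 ≈ 11.1424


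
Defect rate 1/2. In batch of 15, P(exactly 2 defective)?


Binomial: P(X=2) = C(15,2)×p^2×(1-p)^13
= 105 × 1/4 × 1/8192 = 105/32768

P(X=2) = 105/32768 ≈ 0.32%


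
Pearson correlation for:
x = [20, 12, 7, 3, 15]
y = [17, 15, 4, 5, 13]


n=5, Σx=57, Σy=54, Σxy=758, Σx²=827, Σy²=724
r = (5×758 - 57×54)/√((5×827 - 57²)(5×724 - 54²))
= 712/√(886×704) = 712/√623744 ≈ 712/789.7747 ≈ 0.9015

r ≈ 0.9015


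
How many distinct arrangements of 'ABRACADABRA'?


Letters: 11, freq: {'A': 5, 'B': 2, 'R': 2, 'C': 1, 'D': 1}
11!/(5!×2!×2!×1!×1!) = 39916800/480 = 83160

83160


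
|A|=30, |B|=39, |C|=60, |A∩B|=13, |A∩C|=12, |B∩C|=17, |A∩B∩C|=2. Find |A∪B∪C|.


|A∪B∪C| = 30+39+60-13-12-17+2 = 89

|A∪B∪C| = 89


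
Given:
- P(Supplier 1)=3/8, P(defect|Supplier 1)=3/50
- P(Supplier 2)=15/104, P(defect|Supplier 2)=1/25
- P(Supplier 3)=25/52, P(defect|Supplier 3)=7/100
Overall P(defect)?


P(B) = Σ P(B|Aᵢ)×P(Aᵢ)
  3/50×3/8 = 9/400
  1/25×15/104 = 3/520
  7/100×25/52 = 7/208
Sum = 161/2600

P(defect) = 161/2600 ≈ 6.19%


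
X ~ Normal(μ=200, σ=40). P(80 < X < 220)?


z₁=(80-200)/40=-3.0, z₂=(220-200)/40=0.5
P = Φ(0.5) - Φ(-3.0) = 0.691462 - 0.001350 = 0.690112 ≈ 0.6901

P(80 < X < 220) ≈ 0.6901


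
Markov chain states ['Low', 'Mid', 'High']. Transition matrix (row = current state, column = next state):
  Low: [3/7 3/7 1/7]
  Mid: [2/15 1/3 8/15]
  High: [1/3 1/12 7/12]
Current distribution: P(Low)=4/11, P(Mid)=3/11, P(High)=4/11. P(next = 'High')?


P(next=High) = Σᵢ P(now=i)×P(i→High)
= 4/11×1/7 + 3/11×8/15 + 4/11×7/12
= 4/77 + 8/55 + 7/33 = 43/105

P = 43/105 ≈ 0.4095


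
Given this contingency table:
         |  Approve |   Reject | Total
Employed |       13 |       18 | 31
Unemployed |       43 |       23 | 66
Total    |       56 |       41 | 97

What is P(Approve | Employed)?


P(Approve | Employed) = 13/(13+18) = 13/31

P(Approve|Employed) = 13/31 ≈ 41.94%


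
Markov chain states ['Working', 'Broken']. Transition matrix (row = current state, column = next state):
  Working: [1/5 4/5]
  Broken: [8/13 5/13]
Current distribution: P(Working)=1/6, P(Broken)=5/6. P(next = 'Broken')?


P(next=Broken) = Σᵢ P(now=i)×P(i→Broken)
= 1/6×4/5 + 5/6×5/13
= 2/15 + 25/78 = 59/130

P = 59/130 ≈ 0.4538


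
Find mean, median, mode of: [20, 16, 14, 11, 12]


Sorted: [11, 12, 14, 16, 20]
Mean = 73/5
Median = 14
Freq: {20: 1, 16: 1, 14: 1, 11: 1, 12: 1}
Mode: No mode

Mean=73/5, Median=14, Mode=No mode


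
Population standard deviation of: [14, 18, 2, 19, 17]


Mean = 70/5 = 14
  (14-14)²=0
  (18-14)²=16
  (2-14)²=144
  (19-14)²=25
  (17-14)²=9
Σ(x-μ)² = 194
σ² = 194/5

σ = √(194/5) ≈ 6.2290


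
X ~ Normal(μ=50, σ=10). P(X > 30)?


z = (30-50)/10 = -2.0
P(X > 30) = 1 - P(Z ≤ -2.0) = 1 - 0.0228 = 0.9772

P(X > 30) ≈ 0.9772


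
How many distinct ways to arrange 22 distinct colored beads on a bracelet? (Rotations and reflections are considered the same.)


Free circular arrangements: rotations and reflections both identified.
(n-1)!/2 = 21!/2 = 51090942171709440000/2 = 25545471085854720000

25545471085854720000


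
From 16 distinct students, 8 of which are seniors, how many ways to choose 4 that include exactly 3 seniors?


Choose 3 of the 8 seniors and 1 of the other 8 students:
C(8,3)×C(8,1) = 56×8 = 448

448


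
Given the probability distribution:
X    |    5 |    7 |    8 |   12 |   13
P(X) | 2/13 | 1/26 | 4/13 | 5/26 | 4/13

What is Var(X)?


E[X] = 255/26
E[X²] = 2733/26
Var(X) = E[X²] - (E[X])² = 2733/26 - 65025/676 = 6033/676

Var(X) = 6033/676 ≈ 8.9246


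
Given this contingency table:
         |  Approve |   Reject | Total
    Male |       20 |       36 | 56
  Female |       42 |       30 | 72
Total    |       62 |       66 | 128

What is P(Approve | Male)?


P(Approve | Male) = 20/(20+36) = 20/56 = 5/14

P(Approve|Male) = 5/14 ≈ 35.71%


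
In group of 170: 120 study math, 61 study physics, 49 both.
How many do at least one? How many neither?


|A∪B| = 120+61-49 = 132
Neither = 170-132 = 38

At least one: 132; Neither: 38


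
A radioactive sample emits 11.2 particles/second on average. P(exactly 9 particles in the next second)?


Poisson(λ=11.2): P(X=9) = e^(-λ)×λ^k/k!
= e^(-11.2) × 11.2^9 / 9!
≈ 1.367419607e-05 × 2773078757.45 / 362880 ≈ 0.104496

P(X=9) ≈ 0.104496 ≈ 10.45%


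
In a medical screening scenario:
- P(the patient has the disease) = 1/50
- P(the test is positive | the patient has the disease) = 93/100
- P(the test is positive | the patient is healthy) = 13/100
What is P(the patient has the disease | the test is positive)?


Using Bayes' theorem:
P(A|B) = P(B|A)·P(A) / P(B)

P(the test is positive) = 93/100 × 1/50 + 13/100 × 49/50
= 93/5000 + 637/5000 = 73/500

P(the patient has the disease|the test is positive) = (93/5000) / (73/500) = 93/730

P(the patient has the disease|the test is positive) = 93/730 ≈ 12.74%


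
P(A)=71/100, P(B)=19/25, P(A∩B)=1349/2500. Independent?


P(A)×P(B) = 1349/2500
P(A∩B) = 1349/2500
Equal ✓ → Independent

Yes, independent


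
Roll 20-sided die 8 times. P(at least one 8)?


P(no 8)^8 = (19/20)^8 = 16983563041/25600000000
P(≥1) = 1 - 16983563041/25600000000 = 8616436959/25600000000

P = 8616436959/25600000000 ≈ 33.66%


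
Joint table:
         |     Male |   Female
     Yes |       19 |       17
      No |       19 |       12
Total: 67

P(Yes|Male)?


P(Yes|Male) = 19/(19+19) = 19/38 = 1/2

P = 1/2 ≈ 50.00%


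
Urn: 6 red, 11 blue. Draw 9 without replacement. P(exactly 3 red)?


Hypergeometric: C(6,3)×C(11,6)/C(17,9)
= 20×462/24310 = 84/221

P(X=3) = 84/221 ≈ 38.01%


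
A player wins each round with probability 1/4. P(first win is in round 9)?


Geometric: P(X=9) = (1-p)^(k-1)×p = (3/4)^8×1/4 = 6561/262144

P(X=9) = 6561/262144 ≈ 2.50%


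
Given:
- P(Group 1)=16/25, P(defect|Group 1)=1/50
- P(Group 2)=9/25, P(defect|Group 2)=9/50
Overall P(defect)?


P(B) = Σ P(B|Aᵢ)×P(Aᵢ)
  1/50×16/25 = 8/625
  9/50×9/25 = 81/1250
Sum = 97/1250

P(defect) = 97/1250 ≈ 7.76%


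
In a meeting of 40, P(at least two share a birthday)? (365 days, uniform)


P(all different) = Π(365-i)/365 for i=0..39
= 0.108768
P(match) = 1 - 0.108768 = 0.891232

P ≈ 0.8912 ≈ 89.12%


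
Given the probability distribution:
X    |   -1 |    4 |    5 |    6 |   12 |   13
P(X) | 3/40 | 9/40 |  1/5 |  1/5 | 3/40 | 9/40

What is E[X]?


E[X] = Σ x·P(X=x)
= (-1)×(3/40) + (4)×(9/40) + (5)×(1/5) + (6)×(1/5) + (12)×(3/40) + (13)×(9/40)
= 137/20

E[X] = 137/20


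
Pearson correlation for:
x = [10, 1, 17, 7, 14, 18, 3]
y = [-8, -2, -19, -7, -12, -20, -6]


n=7, Σx=70, Σy=-74, Σxy=-1000, Σx²=968, Σy²=1058
r = (7×(-1000) - 70×(-74))/√((7×968 - 70²)(7×1058 - (-74)²))
= -1820/√(1876×1930) = -1820/√3620680 ≈ -1820/1902.8085 ≈ -0.9565

r ≈ -0.9565


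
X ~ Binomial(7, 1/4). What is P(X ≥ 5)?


P(X ≥ 5) = Σ P(X=i) for i=5..7
P(X=5) = 189/16384
P(X=6) = 21/16384
P(X=7) = 1/16384
Sum = 211/16384

P(X ≥ 5) = 211/16384 ≈ 1.29%


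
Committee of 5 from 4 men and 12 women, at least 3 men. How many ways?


Count by #men:
  3M,2W: C(4,3)×C(12,2)=264
  4M,1W: C(4,4)×C(12,1)=12
Total = 276

276


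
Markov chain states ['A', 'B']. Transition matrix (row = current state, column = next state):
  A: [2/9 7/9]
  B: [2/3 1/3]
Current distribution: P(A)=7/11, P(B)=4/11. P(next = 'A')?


P(next=A) = Σᵢ P(now=i)×P(i→A)
= 7/11×2/9 + 4/11×2/3
= 14/99 + 8/33 = 38/99

P = 38/99 ≈ 0.3838


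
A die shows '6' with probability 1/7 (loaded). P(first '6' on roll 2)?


Geometric: P(X=2) = (1-p)^(k-1)×p = (6/7)^1×1/7 = 6/49

P(X=2) = 6/49 ≈ 12.24%


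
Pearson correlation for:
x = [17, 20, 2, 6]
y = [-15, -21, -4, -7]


n=4, Σx=45, Σy=-47, Σxy=-725, Σx²=729, Σy²=731
r = (4×(-725) - 45×(-47))/√((4×729 - 45²)(4×731 - (-47)²))
= -785/√(891×715) = -785/√637065 ≈ -785/798.1635 ≈ -0.9835

r ≈ -0.9835


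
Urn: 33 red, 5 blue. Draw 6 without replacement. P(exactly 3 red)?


Hypergeometric: C(33,3)×C(5,3)/C(38,6)
= 5456×10/2760681 = 4960/250971

P(X=3) = 4960/250971 ≈ 1.98%


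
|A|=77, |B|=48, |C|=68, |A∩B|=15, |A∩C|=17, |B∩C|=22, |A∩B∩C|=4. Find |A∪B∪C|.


|A∪B∪C| = 77+48+68-15-17-22+4 = 143

|A∪B∪C| = 143


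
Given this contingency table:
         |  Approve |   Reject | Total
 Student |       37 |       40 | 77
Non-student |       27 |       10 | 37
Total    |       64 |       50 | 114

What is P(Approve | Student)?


P(Approve | Student) = 37/(37+40) = 37/77

P(Approve|Student) = 37/77 ≈ 48.05%


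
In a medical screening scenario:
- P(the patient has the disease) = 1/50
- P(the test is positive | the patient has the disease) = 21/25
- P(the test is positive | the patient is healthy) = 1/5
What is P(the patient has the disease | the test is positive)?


Using Bayes' theorem:
P(A|B) = P(B|A)·P(A) / P(B)

P(the test is positive) = 21/25 × 1/50 + 1/5 × 49/50
= 21/1250 + 49/250 = 133/625

P(the patient has the disease|the test is positive) = (21/1250) / (133/625) = 3/38

P(the patient has the disease|the test is positive) = 3/38 ≈ 7.89%


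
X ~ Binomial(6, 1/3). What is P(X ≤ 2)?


P(X ≤ 2) = Σ P(X=i) for i=0..2
P(X=0) = 64/729
P(X=1) = 64/243
P(X=2) = 80/243
Sum = 496/729

P(X ≤ 2) = 496/729 ≈ 68.04%


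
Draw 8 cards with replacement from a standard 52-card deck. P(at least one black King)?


P(not a black King) = 50/52 = 25/26
P(none in 8 draws) = (25/26)^8 = 152587890625/208827064576
P(≥1 black King) = 1 - 152587890625/208827064576 = 56239173951/208827064576

P = 56239173951/208827064576 ≈ 26.93%


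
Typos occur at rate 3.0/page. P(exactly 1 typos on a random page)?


Poisson(λ=3.0): P(X=1) = e^(-λ)×λ^k/k!
= e^(-3.0) × 3.0^1 / 1!
≈ 0.04978706837 × 3 / 1 ≈ 0.149361

P(X=1) ≈ 0.149361 ≈ 14.94%


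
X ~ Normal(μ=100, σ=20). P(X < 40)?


z = (40-100)/20 = -3.0
P(Z < -3.0) = 0.0013

P(X < 40) ≈ 0.0013


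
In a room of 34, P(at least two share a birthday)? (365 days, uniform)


P(all different) = Π(365-i)/365 for i=0..33
= 0.204683
P(match) = 1 - 0.204683 = 0.795317

P ≈ 0.7953 ≈ 79.53%


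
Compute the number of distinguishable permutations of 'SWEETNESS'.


Letters: 9, freq: {'S': 3, 'W': 1, 'E': 3, 'T': 1, 'N': 1}
9!/(3!×1!×3!×1!×1!) = 362880/36 = 10080

10080


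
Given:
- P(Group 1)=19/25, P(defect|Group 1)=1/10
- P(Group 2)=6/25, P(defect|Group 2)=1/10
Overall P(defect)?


P(B) = Σ P(B|Aᵢ)×P(Aᵢ)
  1/10×19/25 = 19/250
  1/10×6/25 = 3/125
Sum = 1/10

P(defect) = 1/10 ≈ 10.00%


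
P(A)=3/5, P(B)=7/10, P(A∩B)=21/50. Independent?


P(A)×P(B) = 21/50
P(A∩B) = 21/50
Equal ✓ → Independent

Yes, independent


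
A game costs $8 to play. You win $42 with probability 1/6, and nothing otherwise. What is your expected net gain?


E[gain] = (42-8)×1/6 + (-8)×5/6
= 17/3 - 20/3 = -1

Expected net gain = $-1 ≈ $-1.00


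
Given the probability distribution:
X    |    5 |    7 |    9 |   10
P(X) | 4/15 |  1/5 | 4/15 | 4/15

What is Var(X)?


E[X] = 39/5
E[X²] = 971/15
Var(X) = E[X²] - (E[X])² = 971/15 - 1521/25 = 292/75

Var(X) = 292/75 ≈ 3.8933


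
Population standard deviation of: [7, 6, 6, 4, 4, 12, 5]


Mean = 44/7
  (7-44/7)²=25/49
  (6-44/7)²=4/49
  (6-44/7)²=4/49
  (4-44/7)²=256/49
  (4-44/7)²=256/49
  (12-44/7)²=1600/49
  (5-44/7)²=81/49
Σ(x-μ)² = 318/7
σ² = (318/7)/7 = 318/49

σ = √(318/49) ≈ 2.5475


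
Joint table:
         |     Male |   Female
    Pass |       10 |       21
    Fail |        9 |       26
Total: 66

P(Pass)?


P(Pass) = (10+21)/66 = 31/66

P(Pass) = 31/66 ≈ 46.97%


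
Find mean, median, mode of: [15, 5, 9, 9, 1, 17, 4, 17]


Sorted: [1, 4, 5, 9, 9, 15, 17, 17]
Mean = 77/8
Median = 9
Freq: {15: 1, 5: 1, 9: 2, 1: 1, 17: 2, 4: 1}
Mode: [9, 17]

Mean=77/8, Median=9, Mode=[9, 17]


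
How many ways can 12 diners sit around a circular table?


Circular arrangements of 12 distinct objects: fix one position to break rotational symmetry.
(n-1)! = 11! = 39916800

39916800


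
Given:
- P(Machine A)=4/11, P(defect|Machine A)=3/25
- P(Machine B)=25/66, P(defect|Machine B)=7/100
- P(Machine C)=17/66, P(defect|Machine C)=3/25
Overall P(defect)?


P(B) = Σ P(B|Aᵢ)×P(Aᵢ)
  3/25×4/11 = 12/275
  7/100×25/66 = 7/264
  3/25×17/66 = 17/550
Sum = 667/6600

P(defect) = 667/6600 ≈ 10.11%


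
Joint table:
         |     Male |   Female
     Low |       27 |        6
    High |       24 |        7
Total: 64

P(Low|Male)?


P(Low|Male) = 27/(27+24) = 27/51 = 9/17

P = 9/17 ≈ 52.94%


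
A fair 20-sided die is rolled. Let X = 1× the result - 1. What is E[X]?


E[die] = (1+20)/2 = 21/2
E[X] = 1×21/2 - 1 = 19/2

E[X] = 19/2


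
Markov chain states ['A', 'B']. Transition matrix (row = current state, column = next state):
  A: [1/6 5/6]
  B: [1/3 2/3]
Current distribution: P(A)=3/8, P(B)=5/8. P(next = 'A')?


P(next=A) = Σᵢ P(now=i)×P(i→A)
= 3/8×1/6 + 5/8×1/3
= 1/16 + 5/24 = 13/48

P = 13/48 ≈ 0.2708


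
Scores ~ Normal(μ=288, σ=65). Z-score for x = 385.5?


z = (x - μ)/σ = (385.5 - 288)/65 = 1.5

z = 1.5


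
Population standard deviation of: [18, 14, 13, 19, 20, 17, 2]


Mean = 103/7
  (18-103/7)²=529/49
  (14-103/7)²=25/49
  (13-103/7)²=144/49
  (19-103/7)²=900/49
  (20-103/7)²=1369/49
  (17-103/7)²=256/49
  (2-103/7)²=7921/49
Σ(x-μ)² = 1592/7
σ² = (1592/7)/7 = 1592/49

σ = √(1592/49) ≈ 5.7000


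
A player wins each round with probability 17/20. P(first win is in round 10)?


Geometric: P(X=10) = (1-p)^(k-1)×p = (3/20)^9×17/20 = 334611/10240000000000

P(X=10) = 334611/10240000000000 ≈ 0.00%


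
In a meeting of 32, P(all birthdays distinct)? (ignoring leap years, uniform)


P(all different) = Π(365-i)/365 for i=0..31
= (365/365)×(364/365)×...×(334/365)
= 0.246652

P ≈ 0.2467 ≈ 24.67%


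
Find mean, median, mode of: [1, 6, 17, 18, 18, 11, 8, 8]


Sorted: [1, 6, 8, 8, 11, 17, 18, 18]
Mean = 87/8
Median = 19/2
Freq: {1: 1, 6: 1, 17: 1, 18: 2, 11: 1, 8: 2}
Mode: [8, 18]

Mean=87/8, Median=19/2, Mode=[8, 18]


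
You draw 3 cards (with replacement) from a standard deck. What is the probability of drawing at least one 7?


P(not a 7) = 48/52 = 12/13
P(none in 3 draws) = (12/13)^3 = 1728/2197
P(≥1 7) = 1 - 1728/2197 = 469/2197

P = 469/2197 ≈ 21.35%


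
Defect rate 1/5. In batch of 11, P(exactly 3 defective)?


Binomial: P(X=3) = C(11,3)×p^3×(1-p)^8
= 165 × 1/125 × 65536/390625 = 2162688/9765625

P(X=3) = 2162688/9765625 ≈ 22.15%


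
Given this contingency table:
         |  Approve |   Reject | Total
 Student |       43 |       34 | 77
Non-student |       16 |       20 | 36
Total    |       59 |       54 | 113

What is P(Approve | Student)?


P(Approve | Student) = 43/(43+34) = 43/77

P(Approve|Student) = 43/77 ≈ 55.84%


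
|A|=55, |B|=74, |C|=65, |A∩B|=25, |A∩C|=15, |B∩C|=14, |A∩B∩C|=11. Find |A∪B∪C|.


|A∪B∪C| = 55+74+65-25-15-14+11 = 151

|A∪B∪C| = 151


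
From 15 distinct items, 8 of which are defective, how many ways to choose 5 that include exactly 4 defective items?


Choose 4 of the 8 defective items and 1 of the other 7 items:
C(8,4)×C(7,1) = 70×7 = 490

490


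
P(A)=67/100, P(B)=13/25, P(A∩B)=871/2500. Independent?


P(A)×P(B) = 871/2500
P(A∩B) = 871/2500
Equal ✓ → Independent

Yes, independent


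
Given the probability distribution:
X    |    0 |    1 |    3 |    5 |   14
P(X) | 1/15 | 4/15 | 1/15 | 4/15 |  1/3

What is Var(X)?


E[X] = 97/15
E[X²] = 1093/15
Var(X) = E[X²] - (E[X])² = 1093/15 - 9409/225 = 6986/225

Var(X) = 6986/225 ≈ 31.0489


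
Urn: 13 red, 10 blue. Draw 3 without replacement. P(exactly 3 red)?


Hypergeometric: C(13,3)×C(10,0)/C(23,3)
= 286×1/1771 = 26/161

P(X=3) = 26/161 ≈ 16.15%


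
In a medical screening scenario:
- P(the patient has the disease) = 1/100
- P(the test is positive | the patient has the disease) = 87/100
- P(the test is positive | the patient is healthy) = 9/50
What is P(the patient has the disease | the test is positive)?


Using Bayes' theorem:
P(A|B) = P(B|A)·P(A) / P(B)

P(the test is positive) = 87/100 × 1/100 + 9/50 × 99/100
= 87/10000 + 891/5000 = 1869/10000

P(the patient has the disease|the test is positive) = (87/10000) / (1869/10000) = 29/623

P(the patient has the disease|the test is positive) = 29/623 ≈ 4.65%


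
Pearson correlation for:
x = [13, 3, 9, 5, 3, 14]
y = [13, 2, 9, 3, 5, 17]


n=6, Σx=47, Σy=49, Σxy=524, Σx²=489, Σy²=577
r = (6×524 - 47×49)/√((6×489 - 47²)(6×577 - 49²))
= 841/√(725×1061) = 841/√769225 ≈ 841/877.0547 ≈ 0.9589

r ≈ 0.9589


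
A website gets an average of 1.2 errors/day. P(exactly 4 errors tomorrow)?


Poisson(λ=1.2): P(X=4) = e^(-λ)×λ^k/k!
= e^(-1.2) × 1.2^4 / 4!
≈ 0.3011942119 × 2.0736 / 24 ≈ 0.026023

P(X=4) ≈ 0.026023 ≈ 2.60%


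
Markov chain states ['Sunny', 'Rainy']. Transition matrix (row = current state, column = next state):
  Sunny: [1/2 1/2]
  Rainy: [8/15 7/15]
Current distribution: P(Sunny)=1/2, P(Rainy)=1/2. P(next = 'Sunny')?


P(next=Sunny) = Σᵢ P(now=i)×P(i→Sunny)
= 1/2×1/2 + 1/2×8/15
= 1/4 + 4/15 = 31/60

P = 31/60 ≈ 0.5167


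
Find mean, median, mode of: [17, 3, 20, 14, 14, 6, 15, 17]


Sorted: [3, 6, 14, 14, 15, 17, 17, 20]
Mean = 106/8 = 53/4
Median = 29/2
Freq: {17: 2, 3: 1, 20: 1, 14: 2, 6: 1, 15: 1}
Mode: [14, 17]

Mean=53/4, Median=29/2, Mode=[14, 17]


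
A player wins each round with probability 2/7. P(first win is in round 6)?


Geometric: P(X=6) = (1-p)^(k-1)×p = (5/7)^5×2/7 = 6250/117649

P(X=6) = 6250/117649 ≈ 5.31%


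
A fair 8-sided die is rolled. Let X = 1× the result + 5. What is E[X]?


E[die] = (1+8)/2 = 9/2
E[X] = 1×9/2 + 5 = 19/2

E[X] = 19/2


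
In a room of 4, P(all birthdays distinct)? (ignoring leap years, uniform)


P(all different) = Π(365-i)/365 for i=0..3
= (365/365)×(364/365)×...×(362/365)
= 0.983644

P ≈ 0.9836 ≈ 98.36%


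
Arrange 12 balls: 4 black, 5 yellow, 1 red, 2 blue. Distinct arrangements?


12!/(4!×5!×1!×2!) = 83160

83160


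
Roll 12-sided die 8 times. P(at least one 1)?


P(no 1)^8 = (11/12)^8 = 214358881/429981696
P(≥1) = 1 - 214358881/429981696 = 215622815/429981696

P = 215622815/429981696 ≈ 50.15%


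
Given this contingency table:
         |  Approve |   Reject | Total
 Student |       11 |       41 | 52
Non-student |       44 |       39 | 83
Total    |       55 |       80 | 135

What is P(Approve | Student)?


P(Approve | Student) = 11/(11+41) = 11/52

P(Approve|Student) = 11/52 ≈ 21.15%


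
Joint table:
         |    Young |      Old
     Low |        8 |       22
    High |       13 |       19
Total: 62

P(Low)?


P(Low) = (8+22)/62 = 30/62 = 15/31

P(Low) = 15/31 ≈ 48.39%


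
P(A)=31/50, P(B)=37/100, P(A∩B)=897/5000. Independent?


P(A)×P(B) = 1147/5000
P(A∩B) = 897/5000
Not equal → NOT independent

No, not independent


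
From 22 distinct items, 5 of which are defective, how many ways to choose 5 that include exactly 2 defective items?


Choose 2 of the 5 defective items and 3 of the other 17 items:
C(5,2)×C(17,3) = 10×680 = 6800

6800


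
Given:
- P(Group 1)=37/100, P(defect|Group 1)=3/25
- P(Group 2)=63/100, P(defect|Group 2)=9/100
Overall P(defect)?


P(B) = Σ P(B|Aᵢ)×P(Aᵢ)
  3/25×37/100 = 111/2500
  9/100×63/100 = 567/10000
Sum = 1011/10000

P(defect) = 1011/10000 ≈ 10.11%


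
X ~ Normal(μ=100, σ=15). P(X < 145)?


z = (145-100)/15 = 3.0
P(Z < 3.0) = 0.9987

P(X < 145) ≈ 0.9987


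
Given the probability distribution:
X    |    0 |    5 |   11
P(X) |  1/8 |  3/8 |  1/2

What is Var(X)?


E[X] = 59/8
E[X²] = 559/8
Var(X) = E[X²] - (E[X])² = 559/8 - 3481/64 = 991/64

Var(X) = 991/64 ≈ 15.4844


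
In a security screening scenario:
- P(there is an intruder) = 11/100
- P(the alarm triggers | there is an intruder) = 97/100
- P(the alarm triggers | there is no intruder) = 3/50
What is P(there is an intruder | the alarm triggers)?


Using Bayes' theorem:
P(A|B) = P(B|A)·P(A) / P(B)

P(the alarm triggers) = 97/100 × 11/100 + 3/50 × 89/100
= 1067/10000 + 267/5000 = 1601/10000

P(there is an intruder|the alarm triggers) = (1067/10000) / (1601/10000) = 1067/1601

P(there is an intruder|the alarm triggers) = 1067/1601 ≈ 66.65%


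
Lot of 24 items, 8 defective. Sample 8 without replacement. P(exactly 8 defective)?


Hypergeometric: C(8,8)×C(16,0)/C(24,8)
= 1×1/735471 = 1/735471

P(X=8) = 1/735471 ≈ 0.00%


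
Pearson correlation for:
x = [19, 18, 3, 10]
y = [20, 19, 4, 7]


n=4, Σx=50, Σy=50, Σxy=804, Σx²=794, Σy²=826
r = (4×804 - 50×50)/√((4×794 - 50²)(4×826 - 50²))
= 716/√(676×804) = 716/√543504 ≈ 716/737.2272 ≈ 0.9712

r ≈ 0.9712


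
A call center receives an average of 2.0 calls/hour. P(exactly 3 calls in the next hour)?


Poisson(λ=2.0): P(X=3) = e^(-λ)×λ^k/k!
= e^(-2.0) × 2.0^3 / 3!
≈ 0.1353352832 × 8 / 6 ≈ 0.180447

P(X=3) ≈ 0.180447 ≈ 18.04%


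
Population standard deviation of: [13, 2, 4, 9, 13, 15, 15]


Mean = 71/7
  (13-71/7)²=400/49
  (2-71/7)²=3249/49
  (4-71/7)²=1849/49
  (9-71/7)²=64/49
  (13-71/7)²=400/49
  (15-71/7)²=1156/49
  (15-71/7)²=1156/49
Σ(x-μ)² = 1182/7
σ² = (1182/7)/7 = 1182/49

σ = √(1182/49) ≈ 4.9115


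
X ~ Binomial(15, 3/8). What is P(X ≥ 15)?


P(X ≥ 15) = Σ P(X=i) for i=15..15
P(X=15) = 14348907/35184372088832
Sum = 14348907/35184372088832

P(X ≥ 15) = 14348907/35184372088832 ≈ 0.00%


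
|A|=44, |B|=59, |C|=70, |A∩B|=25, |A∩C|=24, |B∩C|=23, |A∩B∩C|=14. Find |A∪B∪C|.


|A∪B∪C| = 44+59+70-25-24-23+14 = 115

|A∪B∪C| = 115


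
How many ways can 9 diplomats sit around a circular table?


Circular arrangements of 9 distinct objects: fix one position to break rotational symmetry.
(n-1)! = 8! = 40320

40320


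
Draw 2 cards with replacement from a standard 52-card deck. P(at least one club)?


P(not a club) = 39/52 = 3/4
P(none in 2 draws) = (3/4)^2 = 9/16
P(≥1 club) = 1 - 9/16 = 7/16

P = 7/16 ≈ 43.75%


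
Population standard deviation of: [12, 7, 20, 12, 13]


Mean = 64/5
  (12-64/5)²=16/25
  (7-64/5)²=841/25
  (20-64/5)²=1296/25
  (12-64/5)²=16/25
  (13-64/5)²=1/25
Σ(x-μ)² = 434/5
σ² = (434/5)/5 = 434/25

σ = √(434/25) ≈ 4.1665


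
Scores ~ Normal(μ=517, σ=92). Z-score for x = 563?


z = (x - μ)/σ = (563 - 517)/92 = 0.5

z = 0.5


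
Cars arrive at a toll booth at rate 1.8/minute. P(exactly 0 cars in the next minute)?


Poisson(λ=1.8): P(X=0) = e^(-λ)×λ^k/k!
= e^(-1.8) × 1.8^0 / 0!
≈ 0.1652988882 × 1 / 1 ≈ 0.165299

P(X=0) ≈ 0.165299 ≈ 16.53%


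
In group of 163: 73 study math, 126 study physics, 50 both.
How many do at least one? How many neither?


|A∪B| = 73+126-50 = 149
Neither = 163-149 = 14

At least one: 149; Neither: 14


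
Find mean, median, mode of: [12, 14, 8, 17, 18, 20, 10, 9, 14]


Sorted: [8, 9, 10, 12, 14, 14, 17, 18, 20]
Mean = 122/9
Median = 14
Freq: {12: 1, 14: 2, 8: 1, 17: 1, 18: 1, 20: 1, 10: 1, 9: 1}
Mode: [14]

Mean=122/9, Median=14, Mode=14


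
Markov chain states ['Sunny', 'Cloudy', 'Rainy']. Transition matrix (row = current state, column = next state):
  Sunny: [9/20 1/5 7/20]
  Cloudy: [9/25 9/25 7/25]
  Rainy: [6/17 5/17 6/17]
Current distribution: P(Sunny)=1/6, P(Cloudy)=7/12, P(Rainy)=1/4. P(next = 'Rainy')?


P(next=Rainy) = Σᵢ P(now=i)×P(i→Rainy)
= 1/6×7/20 + 7/12×7/25 + 1/4×6/17
= 7/120 + 49/300 + 3/34 = 3161/10200

P = 3161/10200 ≈ 0.3099


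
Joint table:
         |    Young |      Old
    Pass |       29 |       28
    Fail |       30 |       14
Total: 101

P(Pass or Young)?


P(Pass∨Young) = P(Pass) + P(Young) - P(Pass∧Young)
= (57 + 59 - 29)/101 = 87/101

P = 87/101 ≈ 86.14%


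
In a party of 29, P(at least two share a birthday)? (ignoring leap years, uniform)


P(all different) = Π(365-i)/365 for i=0..28
= 0.319031
P(match) = 1 - 0.319031 = 0.680969

P ≈ 0.6810 ≈ 68.10%


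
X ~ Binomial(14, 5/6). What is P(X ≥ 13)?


P(X ≥ 13) = Σ P(X=i) for i=13..14
P(X=13) = 8544921875/39182082048
P(X=14) = 6103515625/78364164096
Sum = 23193359375/78364164096

P(X ≥ 13) = 23193359375/78364164096 ≈ 29.60%


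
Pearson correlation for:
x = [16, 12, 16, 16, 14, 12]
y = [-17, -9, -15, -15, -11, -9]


n=6, Σx=86, Σy=-76, Σxy=-1122, Σx²=1252, Σy²=1022
r = (6×(-1122) - 86×(-76))/√((6×1252 - 86²)(6×1022 - (-76)²))
= -196/√(116×356) = -196/√41296 ≈ -196/203.2142 ≈ -0.9645

r ≈ -0.9645


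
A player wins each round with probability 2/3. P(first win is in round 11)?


Geometric: P(X=11) = (1-p)^(k-1)×p = (1/3)^10×2/3 = 2/177147

P(X=11) = 2/177147 ≈ 0.00%


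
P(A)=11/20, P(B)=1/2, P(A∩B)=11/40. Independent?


P(A)×P(B) = 11/40
P(A∩B) = 11/40
Equal ✓ → Independent

Yes, independent


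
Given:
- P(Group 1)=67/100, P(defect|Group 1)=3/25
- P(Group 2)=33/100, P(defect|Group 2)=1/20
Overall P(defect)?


P(B) = Σ P(B|Aᵢ)×P(Aᵢ)
  3/25×67/100 = 201/2500
  1/20×33/100 = 33/2000
Sum = 969/10000

P(defect) = 969/10000 ≈ 9.69%


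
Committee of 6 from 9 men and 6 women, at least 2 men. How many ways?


Count by #men:
  2M,4W: C(9,2)×C(6,4)=540
  3M,3W: C(9,3)×C(6,3)=1680
  4M,2W: C(9,4)×C(6,2)=1890
  5M,1W: C(9,5)×C(6,1)=756
  6M,0W: C(9,6)×C(6,0)=84
Total = 4950

4950


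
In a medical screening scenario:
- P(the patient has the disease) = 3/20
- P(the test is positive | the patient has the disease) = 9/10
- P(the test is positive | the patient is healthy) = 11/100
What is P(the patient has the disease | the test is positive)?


Using Bayes' theorem:
P(A|B) = P(B|A)·P(A) / P(B)

P(the test is positive) = 9/10 × 3/20 + 11/100 × 17/20
= 27/200 + 187/2000 = 457/2000

P(the patient has the disease|the test is positive) = (27/200) / (457/2000) = 270/457

P(the patient has the disease|the test is positive) = 270/457 ≈ 59.08%


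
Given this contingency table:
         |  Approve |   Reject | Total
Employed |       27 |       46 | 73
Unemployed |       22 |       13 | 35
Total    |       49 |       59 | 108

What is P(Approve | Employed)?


P(Approve | Employed) = 27/(27+46) = 27/73

P(Approve|Employed) = 27/73 ≈ 36.99%


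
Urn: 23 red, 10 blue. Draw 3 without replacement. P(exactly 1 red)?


Hypergeometric: C(23,1)×C(10,2)/C(33,3)
= 23×45/5456 = 1035/5456

P(X=1) = 1035/5456 ≈ 18.97%


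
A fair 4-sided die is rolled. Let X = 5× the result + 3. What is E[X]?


E[die] = (1+4)/2 = 5/2
E[X] = 5×5/2 + 3 = 31/2

E[X] = 31/2


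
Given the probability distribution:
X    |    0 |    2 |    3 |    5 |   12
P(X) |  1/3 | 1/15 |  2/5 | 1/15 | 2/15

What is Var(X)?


E[X] = 49/15
E[X²] = 371/15
Var(X) = E[X²] - (E[X])² = 371/15 - 2401/225 = 3164/225

Var(X) = 3164/225 ≈ 14.0622


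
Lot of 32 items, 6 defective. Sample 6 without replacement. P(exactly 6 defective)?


Hypergeometric: C(6,6)×C(26,0)/C(32,6)
= 1×1/906192 = 1/906192

P(X=6) = 1/906192 ≈ 0.00%


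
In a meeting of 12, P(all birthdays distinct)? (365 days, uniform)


P(all different) = Π(365-i)/365 for i=0..11
= (365/365)×(364/365)×...×(354/365)
= 0.832975

P ≈ 0.8330 ≈ 83.30%


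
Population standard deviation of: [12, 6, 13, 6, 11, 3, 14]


Mean = 65/7
  (12-65/7)²=361/49
  (6-65/7)²=529/49
  (13-65/7)²=676/49
  (6-65/7)²=529/49
  (11-65/7)²=144/49
  (3-65/7)²=1936/49
  (14-65/7)²=1089/49
Σ(x-μ)² = 752/7
σ² = (752/7)/7 = 752/49

σ = √(752/49) ≈ 3.9175


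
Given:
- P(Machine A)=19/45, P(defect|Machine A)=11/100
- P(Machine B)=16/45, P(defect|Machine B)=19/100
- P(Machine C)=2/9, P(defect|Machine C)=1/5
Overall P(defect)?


P(B) = Σ P(B|Aᵢ)×P(Aᵢ)
  11/100×19/45 = 209/4500
  19/100×16/45 = 76/1125
  1/5×2/9 = 2/45
Sum = 713/4500

P(defect) = 713/4500 ≈ 15.84%


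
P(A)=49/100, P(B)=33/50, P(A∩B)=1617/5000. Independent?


P(A)×P(B) = 1617/5000
P(A∩B) = 1617/5000
Equal ✓ → Independent

Yes, independent


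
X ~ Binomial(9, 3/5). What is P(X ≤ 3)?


P(X ≤ 3) = Σ P(X=i) for i=0..3
P(X=0) = 512/1953125
P(X=1) = 6912/1953125
P(X=2) = 41472/1953125
P(X=3) = 145152/1953125
Sum = 194048/1953125

P(X ≤ 3) = 194048/1953125 ≈ 9.94%


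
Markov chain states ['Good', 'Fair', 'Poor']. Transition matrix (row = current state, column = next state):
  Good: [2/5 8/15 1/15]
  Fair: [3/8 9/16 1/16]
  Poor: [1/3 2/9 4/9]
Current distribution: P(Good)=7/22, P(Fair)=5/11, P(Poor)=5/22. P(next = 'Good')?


P(next=Good) = Σᵢ P(now=i)×P(i→Good)
= 7/22×2/5 + 5/11×3/8 + 5/22×1/3
= 7/55 + 15/88 + 5/66 = 493/1320

P = 493/1320 ≈ 0.3735


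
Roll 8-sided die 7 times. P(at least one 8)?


P(no 8)^7 = (7/8)^7 = 823543/2097152
P(≥1) = 1 - 823543/2097152 = 1273609/2097152

P = 1273609/2097152 ≈ 60.73%


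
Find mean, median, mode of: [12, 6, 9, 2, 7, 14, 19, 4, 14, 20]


Sorted: [2, 4, 6, 7, 9, 12, 14, 14, 19, 20]
Mean = 107/10
Median = 21/2
Freq: {12: 1, 6: 1, 9: 1, 2: 1, 7: 1, 14: 2, 19: 1, 4: 1, 20: 1}
Mode: [14]

Mean=107/10, Median=21/2, Mode=14


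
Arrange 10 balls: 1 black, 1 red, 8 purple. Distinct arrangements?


10!/(1!×1!×8!) = 90

90


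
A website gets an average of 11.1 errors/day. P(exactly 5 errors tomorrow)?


Poisson(λ=11.1): P(X=5) = e^(-λ)×λ^k/k!
= e^(-11.1) × 11.1^5 / 5!
≈ 1.511232382e-05 × 168505.81551 / 120 ≈ 0.021221

P(X=5) ≈ 0.021221 ≈ 2.12%


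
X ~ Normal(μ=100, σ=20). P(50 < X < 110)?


z₁=(50-100)/20=-2.5, z₂=(110-100)/20=0.5
P = Φ(0.5) - Φ(-2.5) = 0.691462 - 0.006210 = 0.685252 ≈ 0.6853

P(50 < X < 110) ≈ 0.6853


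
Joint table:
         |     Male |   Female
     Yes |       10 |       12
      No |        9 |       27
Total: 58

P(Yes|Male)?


P(Yes|Male) = 10/(10+9) = 10/19

P = 10/19 ≈ 52.63%


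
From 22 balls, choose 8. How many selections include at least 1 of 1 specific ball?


Complement: C(22,8) - C(21,8) = 319770 - 203490 = 116280

116280


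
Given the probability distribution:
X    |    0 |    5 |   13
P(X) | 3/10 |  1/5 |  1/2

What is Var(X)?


E[X] = 15/2
E[X²] = 179/2
Var(X) = E[X²] - (E[X])² = 179/2 - 225/4 = 133/4

Var(X) = 133/4 ≈ 33.2500


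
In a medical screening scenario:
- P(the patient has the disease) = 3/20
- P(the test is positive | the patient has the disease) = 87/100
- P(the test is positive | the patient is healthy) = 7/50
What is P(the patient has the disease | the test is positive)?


Using Bayes' theorem:
P(A|B) = P(B|A)·P(A) / P(B)

P(the test is positive) = 87/100 × 3/20 + 7/50 × 17/20
= 261/2000 + 119/1000 = 499/2000

P(the patient has the disease|the test is positive) = (261/2000) / (499/2000) = 261/499

P(the patient has the disease|the test is positive) = 261/499 ≈ 52.30%


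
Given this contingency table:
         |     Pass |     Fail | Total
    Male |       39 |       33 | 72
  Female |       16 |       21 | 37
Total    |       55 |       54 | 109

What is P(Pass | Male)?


P(Pass | Male) = 39/(39+33) = 39/72 = 13/24

P(Pass|Male) = 13/24 ≈ 54.17%


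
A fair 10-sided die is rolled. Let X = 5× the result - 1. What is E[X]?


E[die] = (1+10)/2 = 11/2
E[X] = 5×11/2 - 1 = 53/2

E[X] = 53/2


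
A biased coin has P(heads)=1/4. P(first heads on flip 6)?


Geometric: P(X=6) = (1-p)^(k-1)×p = (3/4)^5×1/4 = 243/4096

P(X=6) = 243/4096 ≈ 5.93%


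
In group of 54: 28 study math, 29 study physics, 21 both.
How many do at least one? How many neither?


|A∪B| = 28+29-21 = 36
Neither = 54-36 = 18

At least one: 36; Neither: 18


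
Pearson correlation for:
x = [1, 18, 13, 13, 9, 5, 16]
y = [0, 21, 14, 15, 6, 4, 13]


n=7, Σx=75, Σy=73, Σxy=1037, Σx²=1025, Σy²=1083
r = (7×1037 - 75×73)/√((7×1025 - 75²)(7×1083 - 73²))
= 1784/√(1550×2252) = 1784/√3490600 ≈ 1784/1868.3147 ≈ 0.9549

r ≈ 0.9549


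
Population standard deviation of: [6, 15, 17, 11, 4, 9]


Mean = 62/6 = 31/3
  (6-31/3)²=169/9
  (15-31/3)²=196/9
  (17-31/3)²=400/9
  (11-31/3)²=4/9
  (4-31/3)²=361/9
  (9-31/3)²=16/9
Σ(x-μ)² = 382/3
σ² = (382/3)/6 = 191/9

σ = √(191/9) ≈ 4.6068


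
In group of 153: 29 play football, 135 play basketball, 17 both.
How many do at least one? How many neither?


|A∪B| = 29+135-17 = 147
Neither = 153-147 = 6

At least one: 147; Neither: 6


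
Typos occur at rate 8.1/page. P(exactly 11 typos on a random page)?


Poisson(λ=8.1): P(X=11) = e^(-λ)×λ^k/k!
= e^(-8.1) × 8.1^11 / 11!
≈ 0.0003035391381 × 9847709021.84 / 39916800 ≈ 0.074885

P(X=11) ≈ 0.074885 ≈ 7.49%


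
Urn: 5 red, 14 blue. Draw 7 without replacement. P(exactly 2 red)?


Hypergeometric: C(5,2)×C(14,5)/C(19,7)
= 10×2002/50388 = 385/969

P(X=2) = 385/969 ≈ 39.73%


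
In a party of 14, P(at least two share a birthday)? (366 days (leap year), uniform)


P(all different) = Π(366-i)/366 for i=0..13
= 0.777440
P(match) = 1 - 0.777440 = 0.222560

P ≈ 0.2226 ≈ 22.26%


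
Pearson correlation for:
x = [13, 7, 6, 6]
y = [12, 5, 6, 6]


n=4, Σx=32, Σy=29, Σxy=263, Σx²=290, Σy²=241
r = (4×263 - 32×29)/√((4×290 - 32²)(4×241 - 29²))
= 124/√(136×123) = 124/√16728 ≈ 124/129.3368 ≈ 0.9587

r ≈ 0.9587


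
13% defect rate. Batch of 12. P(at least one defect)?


P(all good) = (87/100)^12 = 188031682201497672618081/1000000000000000000000000
P(≥1 defect) = 811968317798502327381919/1000000000000000000000000

P = 811968317798502327381919/1000000000000000000000000 ≈ 81.20%


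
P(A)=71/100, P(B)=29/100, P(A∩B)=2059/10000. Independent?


P(A)×P(B) = 2059/10000
P(A∩B) = 2059/10000
Equal ✓ → Independent

Yes, independent


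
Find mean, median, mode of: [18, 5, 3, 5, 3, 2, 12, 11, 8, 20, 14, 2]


Sorted: [2, 2, 3, 3, 5, 5, 8, 11, 12, 14, 18, 20]
Mean = 103/12
Median = 13/2
Freq: {18: 1, 5: 2, 3: 2, 2: 2, 12: 1, 11: 1, 8: 1, 20: 1, 14: 1}
Mode: [2, 3, 5]

Mean=103/12, Median=13/2, Mode=[2, 3, 5]


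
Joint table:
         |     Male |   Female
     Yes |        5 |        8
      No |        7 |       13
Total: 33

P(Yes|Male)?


P(Yes|Male) = 5/(5+7) = 5/12

P = 5/12 ≈ 41.67%


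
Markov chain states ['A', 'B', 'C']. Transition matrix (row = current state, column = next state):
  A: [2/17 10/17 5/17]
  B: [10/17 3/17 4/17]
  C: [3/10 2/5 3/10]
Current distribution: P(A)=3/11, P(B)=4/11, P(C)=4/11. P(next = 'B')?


P(next=B) = Σᵢ P(now=i)×P(i→B)
= 3/11×10/17 + 4/11×3/17 + 4/11×2/5
= 30/187 + 12/187 + 8/55 = 346/935

P = 346/935 ≈ 0.3701


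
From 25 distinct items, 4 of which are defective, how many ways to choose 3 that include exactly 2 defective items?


Choose 2 of the 4 defective items and 1 of the other 21 items:
C(4,2)×C(21,1) = 6×21 = 126

126


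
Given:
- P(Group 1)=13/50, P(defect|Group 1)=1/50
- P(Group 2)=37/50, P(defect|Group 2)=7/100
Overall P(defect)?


P(B) = Σ P(B|Aᵢ)×P(Aᵢ)
  1/50×13/50 = 13/2500
  7/100×37/50 = 259/5000
Sum = 57/1000

P(defect) = 57/1000 ≈ 5.70%


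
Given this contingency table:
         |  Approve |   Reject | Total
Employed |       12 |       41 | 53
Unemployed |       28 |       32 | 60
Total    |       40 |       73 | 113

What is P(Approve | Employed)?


P(Approve | Employed) = 12/(12+41) = 12/53

P(Approve|Employed) = 12/53 ≈ 22.64%


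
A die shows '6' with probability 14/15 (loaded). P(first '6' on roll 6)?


Geometric: P(X=6) = (1-p)^(k-1)×p = (1/15)^5×14/15 = 14/11390625

P(X=6) = 14/11390625 ≈ 0.00%
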